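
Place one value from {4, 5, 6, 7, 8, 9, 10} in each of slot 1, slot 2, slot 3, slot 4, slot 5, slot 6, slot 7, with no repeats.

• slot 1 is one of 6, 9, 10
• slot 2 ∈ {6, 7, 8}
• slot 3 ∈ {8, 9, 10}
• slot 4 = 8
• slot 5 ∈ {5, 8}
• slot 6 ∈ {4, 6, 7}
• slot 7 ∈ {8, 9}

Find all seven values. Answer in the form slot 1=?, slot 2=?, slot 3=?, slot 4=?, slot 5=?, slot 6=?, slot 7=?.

slot 1=6, slot 2=7, slot 3=10, slot 4=8, slot 5=5, slot 6=4, slot 7=9

slot 4's domain is down to {8}, so slot 4 = 8. So slot 2, slot 3, slot 5, slot 7 can't be 8.
slot 5 must be 5 (only option left).
That leaves slot 7 = 9. So slot 1, slot 3 can't be 9.
slot 3 has just one choice, so slot 3 = 10. Strike 10 from slot 1.
slot 1 has just one choice, so slot 1 = 6. Strike 6 from slot 2, slot 6.
slot 2's domain is down to {7}, so slot 2 = 7. Remove 7 from slot 6.
slot 6 must be 4 (only option left).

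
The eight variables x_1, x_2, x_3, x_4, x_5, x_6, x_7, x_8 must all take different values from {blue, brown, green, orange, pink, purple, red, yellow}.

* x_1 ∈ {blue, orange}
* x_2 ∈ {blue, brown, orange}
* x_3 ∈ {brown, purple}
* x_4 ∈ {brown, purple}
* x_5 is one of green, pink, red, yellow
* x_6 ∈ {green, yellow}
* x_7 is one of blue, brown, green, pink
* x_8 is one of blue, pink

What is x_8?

The 8 variables together cover exactly {blue, brown, green, orange, pink, purple, red, yellow} — 8 values for 8 variables — and red appears only in x_5's list, so x_5 = red.
The 7 still-open variables draw from only 7 values {blue, brown, green, orange, pink, purple, yellow}, so each is used; only x_6 can be yellow, hence x_6 = yellow.
Among the 6 still-open variables, green fits only x_7 (and all 6 values in {blue, brown, green, orange, pink, purple} must be used), so x_7 = green.
Among the 5 still-open variables, pink fits only x_8 (and all 5 values in {blue, brown, orange, pink, purple} must be used), so x_8 = pink.

pink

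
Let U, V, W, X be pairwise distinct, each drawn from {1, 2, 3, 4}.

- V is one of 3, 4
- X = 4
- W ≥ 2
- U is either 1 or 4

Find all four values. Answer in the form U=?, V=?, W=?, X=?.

X must be 4 (only option left). So U, V, W can't be 4.
That leaves U = 1.
V must be 3 (only option left). Remove 3 from W.
W's domain is down to {2}, so W = 2.

U=1, V=3, W=2, X=4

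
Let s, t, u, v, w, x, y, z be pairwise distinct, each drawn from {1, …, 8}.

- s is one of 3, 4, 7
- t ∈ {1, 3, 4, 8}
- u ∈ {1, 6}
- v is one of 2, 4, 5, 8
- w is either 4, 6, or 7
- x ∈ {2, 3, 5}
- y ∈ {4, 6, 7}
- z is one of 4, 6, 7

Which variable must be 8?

The 3 variables w, y, z are confined to {4, 6, 7}, which locks those values in; drop them from s, t, u, v.
That leaves s = 3. Strike 3 from t, x.
u's domain is down to {1}, so u = 1. Remove 1 from t.
So 8 goes to t.

t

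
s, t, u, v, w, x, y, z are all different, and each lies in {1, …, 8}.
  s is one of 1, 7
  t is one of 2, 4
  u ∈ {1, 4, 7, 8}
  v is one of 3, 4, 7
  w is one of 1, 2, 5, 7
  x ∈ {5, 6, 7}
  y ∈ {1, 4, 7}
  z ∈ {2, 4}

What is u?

The 8 variables together cover exactly {1, 2, 3, 4, 5, 6, 7, 8} — 8 values for 8 variables — and 3 appears only in v's list, so v = 3.
The 7 still-open variables draw from only 7 values {1, 2, 4, 5, 6, 7, 8}, so each is used; only x can be 6, hence x = 6.
The 6 still-open variables together cover exactly {1, 2, 4, 5, 7, 8} — 6 values for 6 variables — and 5 appears only in w's list, so w = 5.
Among the 5 still-open variables, 8 fits only u (and all 5 values in {1, 2, 4, 7, 8} must be used), so u = 8.

8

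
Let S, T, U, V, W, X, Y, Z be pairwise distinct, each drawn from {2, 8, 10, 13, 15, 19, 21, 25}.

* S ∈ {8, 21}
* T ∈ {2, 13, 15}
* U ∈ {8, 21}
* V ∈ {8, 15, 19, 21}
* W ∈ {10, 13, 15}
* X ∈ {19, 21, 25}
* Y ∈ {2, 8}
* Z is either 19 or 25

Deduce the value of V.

The 8 variables draw from only 8 values {2, 8, 10, 13, 15, 19, 21, 25}, so each is used; only W can be 10, hence W = 10.
The 7 still-open variables together cover exactly {2, 8, 13, 15, 19, 21, 25} — 7 values for 7 variables — and 13 appears only in T's list, so T = 13.
The 6 still-open variables together cover exactly {2, 8, 15, 19, 21, 25} — 6 values for 6 variables — and 2 appears only in Y's list, so Y = 2.
The 5 still-open variables together cover exactly {8, 15, 19, 21, 25} — 5 values for 5 variables — and 15 appears only in V's list, so V = 15.

15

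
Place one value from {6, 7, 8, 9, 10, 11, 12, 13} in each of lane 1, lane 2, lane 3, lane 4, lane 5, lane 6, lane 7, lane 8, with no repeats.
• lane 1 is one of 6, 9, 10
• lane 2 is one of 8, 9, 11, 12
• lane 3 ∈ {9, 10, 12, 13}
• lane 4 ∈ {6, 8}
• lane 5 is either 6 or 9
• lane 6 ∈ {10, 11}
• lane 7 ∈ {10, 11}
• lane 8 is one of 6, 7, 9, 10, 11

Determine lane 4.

8

The 8 variables draw from only 8 values {6, 7, 8, 9, 10, 11, 12, 13}, so each is used; only lane 8 can be 7, hence lane 8 = 7.
Among the 7 still-open variables, 13 fits only lane 3 (and all 7 values in {6, 8, 9, 10, 11, 12, 13} must be used), so lane 3 = 13.
The 6 still-open variables draw from only 6 values {6, 8, 9, 10, 11, 12}, so each is used; only lane 2 can be 12, hence lane 2 = 12.
The 5 still-open variables draw from only 5 values {6, 8, 9, 10, 11}, so each is used; only lane 4 can be 8, hence lane 4 = 8.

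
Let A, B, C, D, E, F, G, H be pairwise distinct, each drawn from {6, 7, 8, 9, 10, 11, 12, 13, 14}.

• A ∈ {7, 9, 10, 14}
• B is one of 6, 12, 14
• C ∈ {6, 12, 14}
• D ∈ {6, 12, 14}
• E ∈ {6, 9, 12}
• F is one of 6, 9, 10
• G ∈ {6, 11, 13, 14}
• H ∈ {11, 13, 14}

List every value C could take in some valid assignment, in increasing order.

The 8 variables draw from only 8 values {6, 7, 9, 10, 11, 12, 13, 14}, so each is used; only A can be 7, hence A = 7.
The 7 still-open variables draw from only 7 values {6, 9, 10, 11, 12, 13, 14}, so each is used; only F can be 10, hence F = 10.
Among the 6 still-open variables, 9 fits only E (and all 6 values in {6, 9, 11, 12, 13, 14} must be used), so E = 9.
B, C, D share exactly the 3 values {6, 12, 14}; by pigeonhole those values go to them, so strike 6, 12, 14 from G, H.
No further eliminations apply; C can still be any of 6, 12, 14.

6, 12, 14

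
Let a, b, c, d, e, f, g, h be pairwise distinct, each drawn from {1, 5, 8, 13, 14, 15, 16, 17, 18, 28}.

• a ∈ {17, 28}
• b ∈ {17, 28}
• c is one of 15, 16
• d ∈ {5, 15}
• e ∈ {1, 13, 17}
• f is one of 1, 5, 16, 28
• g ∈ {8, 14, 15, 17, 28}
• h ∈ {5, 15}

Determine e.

The 2 variables a and b are confined to {17, 28}, which locks those values in; drop them from e, f, g.
d and h between them cover only {5, 15} — a naked pair. Remove those values from c, f, g.
c must be 16 (only option left). Eliminate 16 elsewhere: f.
f's domain is down to {1}, so f = 1. Eliminate 1 elsewhere: e.
So e = 13.

13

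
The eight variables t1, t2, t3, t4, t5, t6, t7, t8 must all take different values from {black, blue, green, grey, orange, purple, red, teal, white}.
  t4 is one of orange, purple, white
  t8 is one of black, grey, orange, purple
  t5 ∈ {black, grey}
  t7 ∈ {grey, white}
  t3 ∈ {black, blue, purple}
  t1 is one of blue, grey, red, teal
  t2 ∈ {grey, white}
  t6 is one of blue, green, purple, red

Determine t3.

blue

t2 and t7 share exactly the 2 values {grey, white}; by pigeonhole those values go to them, so strike grey, white from t1, t4, t5, t8.
t5 must be black (only option left). Eliminate black elsewhere: t3, t8.
t4 and t8 share exactly the 2 values {orange, purple}; by pigeonhole those values go to them, so strike orange, purple from t3, t6.
So t3 = blue.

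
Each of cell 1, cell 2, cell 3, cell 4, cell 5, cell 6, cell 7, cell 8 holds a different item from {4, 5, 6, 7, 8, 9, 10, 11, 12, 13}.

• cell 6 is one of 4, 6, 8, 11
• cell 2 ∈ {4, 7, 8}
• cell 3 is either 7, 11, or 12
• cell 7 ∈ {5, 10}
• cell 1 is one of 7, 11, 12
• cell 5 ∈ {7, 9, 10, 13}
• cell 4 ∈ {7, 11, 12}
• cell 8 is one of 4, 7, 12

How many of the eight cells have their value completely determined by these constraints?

3

The 3 variables cell 1, cell 3, cell 4 are confined to {7, 11, 12}, which locks those values in; drop them from cell 2, cell 5, cell 6, cell 8.
cell 8 must be 4 (only option left). Strike 4 from cell 2, cell 6.
cell 2 must be 8 (only option left). So cell 6 can't be 8.
cell 6 has just one choice, so cell 6 = 6.
Determined: cell 2=8, cell 6=6, cell 8=4. The other cells each still have more than one consistent value. That makes 3.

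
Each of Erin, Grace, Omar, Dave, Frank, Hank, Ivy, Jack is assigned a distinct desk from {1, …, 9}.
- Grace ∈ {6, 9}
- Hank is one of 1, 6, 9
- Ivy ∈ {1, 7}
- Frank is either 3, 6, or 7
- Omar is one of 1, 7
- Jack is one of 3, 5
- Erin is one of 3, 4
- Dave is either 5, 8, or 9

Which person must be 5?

Jack

The 8 variables together cover exactly {1, 3, 4, 5, 6, 7, 8, 9} — 8 values for 8 variables — and 4 appears only in Erin's list, so Erin = 4.
The 7 still-open variables together cover exactly {1, 3, 5, 6, 7, 8, 9} — 7 values for 7 variables — and 8 appears only in Dave's list, so Dave = 8.
The 6 still-open variables together cover exactly {1, 3, 5, 6, 7, 9} — 6 values for 6 variables — and 5 appears only in Jack's list, so Jack = 5.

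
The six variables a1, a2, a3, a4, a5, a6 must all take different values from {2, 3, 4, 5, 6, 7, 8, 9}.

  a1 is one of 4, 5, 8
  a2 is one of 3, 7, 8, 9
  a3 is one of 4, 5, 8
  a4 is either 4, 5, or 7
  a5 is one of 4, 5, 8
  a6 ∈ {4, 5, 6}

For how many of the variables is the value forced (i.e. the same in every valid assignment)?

The 3 variables a1, a3, a5 are confined to {4, 5, 8}, which locks those values in; drop them from a2, a4, a6.
a4 has just one choice, so a4 = 7. Strike 7 from a2.
a6 has just one choice, so a6 = 6.
Determined: a4=7, a6=6. The other variables each still have more than one consistent value. That makes 2.

2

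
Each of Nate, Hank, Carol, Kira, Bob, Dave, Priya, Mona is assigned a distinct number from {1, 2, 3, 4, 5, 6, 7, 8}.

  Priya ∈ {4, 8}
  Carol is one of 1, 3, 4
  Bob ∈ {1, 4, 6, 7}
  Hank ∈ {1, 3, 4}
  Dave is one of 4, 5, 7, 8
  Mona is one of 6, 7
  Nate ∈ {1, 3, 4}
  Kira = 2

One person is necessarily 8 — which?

Kira's domain is down to {2}, so Kira = 2.
The 7 still-open variables draw from only 7 values {1, 3, 4, 5, 6, 7, 8}, so each is used; only Dave can be 5, hence Dave = 5.
Among the 6 still-open variables, 8 fits only Priya (and all 6 values in {1, 3, 4, 6, 7, 8} must be used), so Priya = 8.

Priya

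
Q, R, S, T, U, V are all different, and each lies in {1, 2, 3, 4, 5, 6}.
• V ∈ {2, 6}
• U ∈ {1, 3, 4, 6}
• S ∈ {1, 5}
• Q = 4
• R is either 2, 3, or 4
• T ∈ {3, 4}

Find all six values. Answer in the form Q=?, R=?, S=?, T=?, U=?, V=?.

Q=4, R=2, S=5, T=3, U=1, V=6

Q must be 4 (only option left). Eliminate 4 elsewhere: R, T, U.
T's domain is down to {3}, so T = 3. Eliminate 3 elsewhere: R, U.
R's domain is down to {2}, so R = 2. So V can't be 2.
That leaves V = 6. Eliminate 6 elsewhere: U.
U's domain is down to {1}, so U = 1. Remove 1 from S.
S must be 5 (only option left).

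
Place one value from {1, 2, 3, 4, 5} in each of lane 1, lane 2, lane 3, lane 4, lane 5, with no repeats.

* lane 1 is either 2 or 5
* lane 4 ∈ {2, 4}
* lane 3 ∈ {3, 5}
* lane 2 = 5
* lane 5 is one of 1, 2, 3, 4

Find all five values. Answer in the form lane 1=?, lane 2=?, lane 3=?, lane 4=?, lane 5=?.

lane 1=2, lane 2=5, lane 3=3, lane 4=4, lane 5=1

lane 2's domain is down to {5}, so lane 2 = 5. Remove 5 from lane 1, lane 3.
lane 3 has just one choice, so lane 3 = 3. Strike 3 from lane 5.
That leaves lane 1 = 2. So lane 4, lane 5 can't be 2.
lane 4's domain is down to {4}, so lane 4 = 4. Remove 4 from lane 5.
That leaves lane 5 = 1.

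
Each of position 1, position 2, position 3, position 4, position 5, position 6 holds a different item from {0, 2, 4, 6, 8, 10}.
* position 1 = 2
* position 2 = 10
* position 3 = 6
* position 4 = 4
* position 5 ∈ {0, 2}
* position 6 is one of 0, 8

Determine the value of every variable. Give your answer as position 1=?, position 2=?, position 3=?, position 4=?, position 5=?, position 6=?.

position 1 has just one choice, so position 1 = 2. Remove 2 from position 5.
position 2's domain is down to {10}, so position 2 = 10.
position 3's domain is down to {6}, so position 3 = 6.
position 4's domain is down to {4}, so position 4 = 4.
position 5 must be 0 (only option left). Eliminate 0 elsewhere: position 6.
position 6 has just one choice, so position 6 = 8.

position 1=2, position 2=10, position 3=6, position 4=4, position 5=0, position 6=8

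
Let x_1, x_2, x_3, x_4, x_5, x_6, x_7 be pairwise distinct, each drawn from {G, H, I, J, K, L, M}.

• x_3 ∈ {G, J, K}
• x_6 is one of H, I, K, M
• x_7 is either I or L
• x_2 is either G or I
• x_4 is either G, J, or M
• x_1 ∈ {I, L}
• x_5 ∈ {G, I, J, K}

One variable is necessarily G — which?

Among the 7 variables, H fits only x_6 (and all 7 values in {G, H, I, J, K, L, M} must be used), so x_6 = H.
The 6 still-open variables draw from only 6 values {G, I, J, K, L, M}, so each is used; only x_4 can be M, hence x_4 = M.
x_1 and x_7 between them cover only {I, L} — a naked pair. Remove those values from x_2, x_5.
So G goes to x_2.

x_2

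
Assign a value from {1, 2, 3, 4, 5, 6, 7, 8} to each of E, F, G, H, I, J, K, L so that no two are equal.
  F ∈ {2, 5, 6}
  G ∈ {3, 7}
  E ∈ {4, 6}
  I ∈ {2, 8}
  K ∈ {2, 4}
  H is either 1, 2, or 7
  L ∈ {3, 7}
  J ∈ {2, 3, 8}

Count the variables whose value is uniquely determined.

The 8 variables together cover exactly {1, 2, 3, 4, 5, 6, 7, 8} — 8 values for 8 variables — and 1 appears only in H's list, so H = 1.
The 7 still-open variables draw from only 7 values {2, 3, 4, 5, 6, 7, 8}, so each is used; only F can be 5, hence F = 5.
Among the 6 still-open variables, 6 fits only E (and all 6 values in {2, 3, 4, 6, 7, 8} must be used), so E = 6.
Among the 5 still-open variables, 4 fits only K (and all 5 values in {2, 3, 4, 7, 8} must be used), so K = 4.
The 2 variables G and L are confined to {3, 7}, which locks those values in; drop them from J.
Determined: E=6, F=5, H=1, K=4. The other variables each still have more than one consistent value. That makes 4.

4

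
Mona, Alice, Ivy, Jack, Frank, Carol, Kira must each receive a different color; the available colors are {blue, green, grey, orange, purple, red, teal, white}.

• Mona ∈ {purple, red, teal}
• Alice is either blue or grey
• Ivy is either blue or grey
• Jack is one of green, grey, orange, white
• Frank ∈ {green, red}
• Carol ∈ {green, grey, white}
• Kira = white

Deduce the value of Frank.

Kira's domain is down to {white}, so Kira = white. Strike white from Jack, Carol.
Alice and Ivy share exactly the 2 values {blue, grey}; by pigeonhole those values go to them, so strike blue, grey from Jack, Carol.
Carol must be green (only option left). So Jack, Frank can't be green.
So Frank = red.

red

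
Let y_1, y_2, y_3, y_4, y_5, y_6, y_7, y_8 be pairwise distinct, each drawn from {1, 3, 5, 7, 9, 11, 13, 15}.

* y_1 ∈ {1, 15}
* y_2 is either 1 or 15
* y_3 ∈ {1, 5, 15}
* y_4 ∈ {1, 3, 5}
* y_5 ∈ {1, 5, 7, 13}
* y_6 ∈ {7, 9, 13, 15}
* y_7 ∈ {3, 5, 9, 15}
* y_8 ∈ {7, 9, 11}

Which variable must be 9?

The 8 variables together cover exactly {1, 3, 5, 7, 9, 11, 13, 15} — 8 values for 8 variables — and 11 appears only in y_8's list, so y_8 = 11.
The 2 variables y_1 and y_2 are confined to {1, 15}, which locks those values in; drop them from y_3, y_4, y_5, y_6, y_7.
y_3 has just one choice, so y_3 = 5. Eliminate 5 elsewhere: y_4, y_5, y_7.
y_4's domain is down to {3}, so y_4 = 3. Strike 3 from y_7.
So 9 goes to y_7.

y_7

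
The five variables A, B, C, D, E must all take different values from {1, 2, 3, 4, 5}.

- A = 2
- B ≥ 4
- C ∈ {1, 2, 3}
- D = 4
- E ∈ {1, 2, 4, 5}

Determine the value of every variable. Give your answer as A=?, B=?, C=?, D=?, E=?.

A's domain is down to {2}, so A = 2. So C, E can't be 2.
D's domain is down to {4}, so D = 4. So B, E can't be 4.
B's domain is down to {5}, so B = 5. Eliminate 5 elsewhere: E.
That leaves E = 1. Strike 1 from C.
That leaves C = 3.

A=2, B=5, C=3, D=4, E=1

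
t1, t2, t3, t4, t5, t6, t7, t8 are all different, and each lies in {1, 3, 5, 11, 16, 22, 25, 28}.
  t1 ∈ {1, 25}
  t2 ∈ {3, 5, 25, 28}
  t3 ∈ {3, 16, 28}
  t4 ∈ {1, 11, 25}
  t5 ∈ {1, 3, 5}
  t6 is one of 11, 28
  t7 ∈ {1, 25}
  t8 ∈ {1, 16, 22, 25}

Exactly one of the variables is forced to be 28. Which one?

The 8 variables draw from only 8 values {1, 3, 5, 11, 16, 22, 25, 28}, so each is used; only t8 can be 22, hence t8 = 22.
The 7 still-open variables together cover exactly {1, 3, 5, 11, 16, 25, 28} — 7 values for 7 variables — and 16 appears only in t3's list, so t3 = 16.
The 2 variables t1 and t7 are confined to {1, 25}, which locks those values in; drop them from t2, t4, t5.
That leaves t4 = 11. So t6 can't be 11.
So 28 goes to t6.

t6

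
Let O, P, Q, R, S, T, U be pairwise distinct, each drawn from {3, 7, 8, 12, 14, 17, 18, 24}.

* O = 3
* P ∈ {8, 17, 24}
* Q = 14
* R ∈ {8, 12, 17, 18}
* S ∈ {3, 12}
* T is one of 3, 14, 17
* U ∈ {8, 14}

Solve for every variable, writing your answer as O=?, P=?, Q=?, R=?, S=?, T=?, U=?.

O has just one choice, so O = 3. Strike 3 from S, T.
That leaves Q = 14. Strike 14 from T, U.
S's domain is down to {12}, so S = 12. So R can't be 12.
T's domain is down to {17}, so T = 17. So P, R can't be 17.
U must be 8 (only option left). Remove 8 from P, R.
P must be 24 (only option left).
R has just one choice, so R = 18.

O=3, P=24, Q=14, R=18, S=12, T=17, U=8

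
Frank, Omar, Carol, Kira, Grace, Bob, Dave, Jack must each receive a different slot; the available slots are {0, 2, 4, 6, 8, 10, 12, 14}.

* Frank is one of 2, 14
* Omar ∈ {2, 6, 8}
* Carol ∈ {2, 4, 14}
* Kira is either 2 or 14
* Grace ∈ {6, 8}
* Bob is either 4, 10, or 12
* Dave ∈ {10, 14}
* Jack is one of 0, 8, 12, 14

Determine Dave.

10

The 8 variables draw from only 8 values {0, 2, 4, 6, 8, 10, 12, 14}, so each is used; only Jack can be 0, hence Jack = 0.
Among the 7 still-open variables, 12 fits only Bob (and all 7 values in {2, 4, 6, 8, 10, 12, 14} must be used), so Bob = 12.
The 6 still-open variables together cover exactly {2, 4, 6, 8, 10, 14} — 6 values for 6 variables — and 4 appears only in Carol's list, so Carol = 4.
The 5 still-open variables draw from only 5 values {2, 6, 8, 10, 14}, so each is used; only Dave can be 10, hence Dave = 10.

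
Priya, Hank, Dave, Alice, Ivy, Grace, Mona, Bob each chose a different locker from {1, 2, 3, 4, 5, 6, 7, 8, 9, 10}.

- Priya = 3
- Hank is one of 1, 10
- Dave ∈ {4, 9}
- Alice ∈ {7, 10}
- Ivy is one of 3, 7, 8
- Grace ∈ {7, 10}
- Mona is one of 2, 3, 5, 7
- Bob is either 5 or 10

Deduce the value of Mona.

2

Priya has just one choice, so Priya = 3. Eliminate 3 elsewhere: Ivy, Mona.
Alice and Grace between them cover only {7, 10} — a naked pair. Remove those values from Hank, Ivy, Mona, Bob.
That leaves Hank = 1.
Ivy's domain is down to {8}, so Ivy = 8.
That leaves Bob = 5. Eliminate 5 elsewhere: Mona.
So Mona = 2.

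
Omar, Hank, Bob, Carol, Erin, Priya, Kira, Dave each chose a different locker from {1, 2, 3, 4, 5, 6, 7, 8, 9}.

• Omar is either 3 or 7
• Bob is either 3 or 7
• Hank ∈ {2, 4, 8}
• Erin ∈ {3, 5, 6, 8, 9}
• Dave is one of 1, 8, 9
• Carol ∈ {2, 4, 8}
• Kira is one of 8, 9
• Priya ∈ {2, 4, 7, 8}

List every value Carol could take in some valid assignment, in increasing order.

The 2 variables Omar and Bob are confined to {3, 7}, which locks those values in; drop them from Erin, Priya.
Hank, Carol, Priya share exactly the 3 values {2, 4, 8}; by pigeonhole those values go to them, so strike 2, 4, 8 from Erin, Kira, Dave.
Kira must be 9 (only option left). Eliminate 9 elsewhere: Erin, Dave.
Dave's domain is down to {1}, so Dave = 1.
No further eliminations apply; Carol can still be any of 2, 4, 8.

2, 4, 8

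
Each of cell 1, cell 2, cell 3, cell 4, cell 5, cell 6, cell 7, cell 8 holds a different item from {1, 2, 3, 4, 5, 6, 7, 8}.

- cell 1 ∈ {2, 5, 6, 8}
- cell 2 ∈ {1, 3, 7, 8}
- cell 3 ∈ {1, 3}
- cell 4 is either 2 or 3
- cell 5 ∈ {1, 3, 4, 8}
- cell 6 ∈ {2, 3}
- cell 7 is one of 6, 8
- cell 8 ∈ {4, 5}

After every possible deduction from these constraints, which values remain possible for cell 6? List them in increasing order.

2, 3

The 8 variables together cover exactly {1, 2, 3, 4, 5, 6, 7, 8} — 8 values for 8 variables — and 7 appears only in cell 2's list, so cell 2 = 7.
cell 4 and cell 6 between them cover only {2, 3} — a naked pair. Remove those values from cell 1, cell 3, cell 5.
cell 3's domain is down to {1}, so cell 3 = 1. Eliminate 1 elsewhere: cell 5.
No further eliminations apply; cell 6 can still be any of 2, 3.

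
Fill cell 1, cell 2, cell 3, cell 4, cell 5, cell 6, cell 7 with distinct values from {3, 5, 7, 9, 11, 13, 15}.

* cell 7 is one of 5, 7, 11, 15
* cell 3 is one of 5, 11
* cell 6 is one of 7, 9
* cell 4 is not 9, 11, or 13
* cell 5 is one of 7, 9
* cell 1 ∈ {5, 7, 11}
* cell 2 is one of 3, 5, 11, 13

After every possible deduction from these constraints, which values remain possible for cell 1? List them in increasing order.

5, 11

Among the 7 variables, 13 fits only cell 2 (and all 7 values in {3, 5, 7, 9, 11, 13, 15} must be used), so cell 2 = 13.
The 6 still-open variables draw from only 6 values {3, 5, 7, 9, 11, 15}, so each is used; only cell 4 can be 3, hence cell 4 = 3.
Among the 5 still-open variables, 15 fits only cell 7 (and all 5 values in {5, 7, 9, 11, 15} must be used), so cell 7 = 15.
cell 5 and cell 6 share exactly the 2 values {7, 9}; by pigeonhole those values go to them, so strike 7, 9 from cell 1.
No further eliminations apply; cell 1 can still be any of 5, 11.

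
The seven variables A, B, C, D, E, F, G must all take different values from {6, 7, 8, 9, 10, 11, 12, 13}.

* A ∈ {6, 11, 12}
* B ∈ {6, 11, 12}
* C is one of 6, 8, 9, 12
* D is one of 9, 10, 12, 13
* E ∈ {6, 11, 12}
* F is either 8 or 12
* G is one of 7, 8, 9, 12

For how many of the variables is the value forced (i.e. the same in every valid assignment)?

3

A, B, E between them cover only {6, 11, 12} — a naked triple. Remove those values from C, D, F, G.
F has just one choice, so F = 8. Strike 8 from C, G.
C has just one choice, so C = 9. Strike 9 from D, G.
G has just one choice, so G = 7.
Determined: C=9, F=8, G=7. The other variables each still have more than one consistent value. That makes 3.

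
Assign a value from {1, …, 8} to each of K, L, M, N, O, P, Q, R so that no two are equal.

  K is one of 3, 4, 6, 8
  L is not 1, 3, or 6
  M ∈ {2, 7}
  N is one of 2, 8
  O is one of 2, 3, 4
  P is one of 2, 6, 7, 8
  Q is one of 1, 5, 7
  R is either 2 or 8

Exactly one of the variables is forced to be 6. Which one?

The 8 variables together cover exactly {1, 2, 3, 4, 5, 6, 7, 8} — 8 values for 8 variables — and 1 appears only in Q's list, so Q = 1.
Among the 7 still-open variables, 5 fits only L (and all 7 values in {2, 3, 4, 5, 6, 7, 8} must be used), so L = 5.
N and R share exactly the 2 values {2, 8}; by pigeonhole those values go to them, so strike 2, 8 from K, M, O, P.
That leaves M = 7. Strike 7 from P.
So 6 goes to P.

P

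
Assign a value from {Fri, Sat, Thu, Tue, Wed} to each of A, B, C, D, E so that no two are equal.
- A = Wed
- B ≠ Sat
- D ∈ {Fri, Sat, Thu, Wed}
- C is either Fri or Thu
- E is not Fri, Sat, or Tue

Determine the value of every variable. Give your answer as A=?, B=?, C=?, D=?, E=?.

A must be Wed (only option left). Strike Wed from B, D, E.
E has just one choice, so E = Thu. Eliminate Thu elsewhere: B, C, D.
C must be Fri (only option left). Remove Fri from B, D.
D must be Sat (only option left).
B has just one choice, so B = Tue.

A=Wed, B=Tue, C=Fri, D=Sat, E=Thu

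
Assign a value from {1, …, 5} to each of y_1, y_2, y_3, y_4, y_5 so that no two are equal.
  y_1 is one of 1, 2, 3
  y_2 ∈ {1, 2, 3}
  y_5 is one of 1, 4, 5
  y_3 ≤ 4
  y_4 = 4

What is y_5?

y_4 must be 4 (only option left). Strike 4 from y_3, y_5.
The 4 still-open variables draw from only 4 values {1, 2, 3, 5}, so each is used; only y_5 can be 5, hence y_5 = 5.

5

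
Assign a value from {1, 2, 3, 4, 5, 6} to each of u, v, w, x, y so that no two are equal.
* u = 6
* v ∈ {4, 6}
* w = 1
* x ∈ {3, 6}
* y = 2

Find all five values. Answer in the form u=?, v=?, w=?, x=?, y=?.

u=6, v=4, w=1, x=3, y=2

u must be 6 (only option left). Strike 6 from v, x.
v must be 4 (only option left).
w must be 1 (only option left).
That leaves x = 3.
That leaves y = 2.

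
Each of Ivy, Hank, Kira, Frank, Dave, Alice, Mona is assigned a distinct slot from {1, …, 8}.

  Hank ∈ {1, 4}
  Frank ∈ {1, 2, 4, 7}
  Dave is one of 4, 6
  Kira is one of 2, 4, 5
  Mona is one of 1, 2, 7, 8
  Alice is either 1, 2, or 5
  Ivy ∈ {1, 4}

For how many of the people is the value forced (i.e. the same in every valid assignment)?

3

Among the 7 variables, 6 fits only Dave (and all 7 values in {1, 2, 4, 5, 6, 7, 8} must be used), so Dave = 6.
The 6 still-open variables together cover exactly {1, 2, 4, 5, 7, 8} — 6 values for 6 variables — and 8 appears only in Mona's list, so Mona = 8.
The 5 still-open variables draw from only 5 values {1, 2, 4, 5, 7}, so each is used; only Frank can be 7, hence Frank = 7.
The 2 variables Ivy and Hank are confined to {1, 4}, which locks those values in; drop them from Kira, Alice.
Determined: Frank=7, Dave=6, Mona=8. The other people each still have more than one consistent value. That makes 3.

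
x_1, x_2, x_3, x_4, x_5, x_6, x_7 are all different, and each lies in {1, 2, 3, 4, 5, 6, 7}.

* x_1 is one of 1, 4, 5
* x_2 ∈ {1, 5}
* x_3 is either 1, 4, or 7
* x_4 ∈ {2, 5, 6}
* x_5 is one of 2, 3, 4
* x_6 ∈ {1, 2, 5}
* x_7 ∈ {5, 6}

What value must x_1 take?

The 7 variables together cover exactly {1, 2, 3, 4, 5, 6, 7} — 7 values for 7 variables — and 3 appears only in x_5's list, so x_5 = 3.
The 6 still-open variables together cover exactly {1, 2, 4, 5, 6, 7} — 6 values for 6 variables — and 7 appears only in x_3's list, so x_3 = 7.
The 5 still-open variables together cover exactly {1, 2, 4, 5, 6} — 5 values for 5 variables — and 4 appears only in x_1's list, so x_1 = 4.

4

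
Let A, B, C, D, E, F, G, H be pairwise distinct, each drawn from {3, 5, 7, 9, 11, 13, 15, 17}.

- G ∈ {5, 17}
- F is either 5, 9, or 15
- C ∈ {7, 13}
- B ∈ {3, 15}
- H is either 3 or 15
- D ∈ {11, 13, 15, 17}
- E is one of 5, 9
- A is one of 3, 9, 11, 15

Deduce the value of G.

The 8 variables together cover exactly {3, 5, 7, 9, 11, 13, 15, 17} — 8 values for 8 variables — and 7 appears only in C's list, so C = 7.
Among the 7 still-open variables, 13 fits only D (and all 7 values in {3, 5, 9, 11, 13, 15, 17} must be used), so D = 13.
The 6 still-open variables draw from only 6 values {3, 5, 9, 11, 15, 17}, so each is used; only A can be 11, hence A = 11.
The 5 still-open variables draw from only 5 values {3, 5, 9, 15, 17}, so each is used; only G can be 17, hence G = 17.

17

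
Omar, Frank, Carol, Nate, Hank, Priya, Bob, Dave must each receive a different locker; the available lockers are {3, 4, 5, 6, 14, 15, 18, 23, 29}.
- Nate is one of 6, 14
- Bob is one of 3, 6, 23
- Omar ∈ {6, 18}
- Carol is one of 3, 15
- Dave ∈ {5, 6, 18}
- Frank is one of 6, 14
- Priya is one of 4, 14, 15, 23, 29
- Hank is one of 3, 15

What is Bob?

23

Frank and Nate share exactly the 2 values {6, 14}; by pigeonhole those values go to them, so strike 6, 14 from Omar, Priya, Bob, Dave.
That leaves Omar = 18. Strike 18 from Dave.
Dave has just one choice, so Dave = 5.
The 2 variables Carol and Hank are confined to {3, 15}, which locks those values in; drop them from Priya, Bob.
So Bob = 23.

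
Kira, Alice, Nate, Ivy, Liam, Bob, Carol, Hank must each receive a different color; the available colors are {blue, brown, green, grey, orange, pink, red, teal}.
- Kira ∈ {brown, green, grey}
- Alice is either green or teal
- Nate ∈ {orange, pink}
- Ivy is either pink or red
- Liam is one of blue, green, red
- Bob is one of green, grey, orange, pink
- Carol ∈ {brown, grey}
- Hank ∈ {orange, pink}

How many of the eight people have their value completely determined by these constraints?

3

The 8 variables together cover exactly {blue, brown, green, grey, orange, pink, red, teal} — 8 values for 8 variables — and blue appears only in Liam's list, so Liam = blue.
The 7 still-open variables together cover exactly {brown, green, grey, orange, pink, red, teal} — 7 values for 7 variables — and red appears only in Ivy's list, so Ivy = red.
The 6 still-open variables together cover exactly {brown, green, grey, orange, pink, teal} — 6 values for 6 variables — and teal appears only in Alice's list, so Alice = teal.
Nate and Hank share exactly the 2 values {orange, pink}; by pigeonhole those values go to them, so strike orange, pink from Bob.
Determined: Alice=teal, Ivy=red, Liam=blue. The other people each still have more than one consistent value. That makes 3.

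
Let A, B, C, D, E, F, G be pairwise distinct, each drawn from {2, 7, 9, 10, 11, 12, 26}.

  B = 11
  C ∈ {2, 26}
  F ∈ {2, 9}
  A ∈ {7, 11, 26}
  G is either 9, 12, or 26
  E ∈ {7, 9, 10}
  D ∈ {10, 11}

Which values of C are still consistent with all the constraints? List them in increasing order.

2, 26

B must be 11 (only option left). So A, D can't be 11.
D's domain is down to {10}, so D = 10. Remove 10 from E.
Among the 5 still-open variables, 12 fits only G (and all 5 values in {2, 7, 9, 12, 26} must be used), so G = 12.
No further eliminations apply; C can still be any of 2, 26.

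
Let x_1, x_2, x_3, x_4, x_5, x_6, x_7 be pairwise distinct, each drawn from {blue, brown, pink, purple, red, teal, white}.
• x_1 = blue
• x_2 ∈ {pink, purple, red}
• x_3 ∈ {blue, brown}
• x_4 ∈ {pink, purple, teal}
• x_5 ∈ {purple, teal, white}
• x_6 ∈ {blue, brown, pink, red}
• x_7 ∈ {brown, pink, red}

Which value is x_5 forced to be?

x_1 must be blue (only option left). Remove blue from x_3, x_6.
That leaves x_3 = brown. So x_6, x_7 can't be brown.
The 5 still-open variables draw from only 5 values {pink, purple, red, teal, white}, so each is used; only x_5 can be white, hence x_5 = white.

white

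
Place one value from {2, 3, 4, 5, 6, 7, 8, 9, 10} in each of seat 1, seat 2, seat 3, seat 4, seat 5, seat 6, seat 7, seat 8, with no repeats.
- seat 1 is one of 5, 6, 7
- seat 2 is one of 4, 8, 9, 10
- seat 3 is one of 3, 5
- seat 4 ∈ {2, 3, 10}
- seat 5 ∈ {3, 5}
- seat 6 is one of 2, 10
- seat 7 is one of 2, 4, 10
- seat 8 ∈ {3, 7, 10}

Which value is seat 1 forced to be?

6

The 2 variables seat 3 and seat 5 are confined to {3, 5}, which locks those values in; drop them from seat 1, seat 4, seat 8.
seat 4 and seat 6 between them cover only {2, 10} — a naked pair. Remove those values from seat 2, seat 7, seat 8.
seat 7 must be 4 (only option left). Remove 4 from seat 2.
That leaves seat 8 = 7. Eliminate 7 elsewhere: seat 1.
So seat 1 = 6.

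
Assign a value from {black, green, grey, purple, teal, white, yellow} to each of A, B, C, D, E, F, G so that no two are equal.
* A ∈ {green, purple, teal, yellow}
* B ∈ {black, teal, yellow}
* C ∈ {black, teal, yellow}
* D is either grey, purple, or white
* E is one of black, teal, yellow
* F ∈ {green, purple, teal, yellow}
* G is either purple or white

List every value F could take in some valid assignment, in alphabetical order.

Among the 7 variables, grey fits only D (and all 7 values in {black, green, grey, purple, teal, white, yellow} must be used), so D = grey.
The 6 still-open variables draw from only 6 values {black, green, purple, teal, white, yellow}, so each is used; only G can be white, hence G = white.
B, C, E share exactly the 3 values {black, teal, yellow}; by pigeonhole those values go to them, so strike black, teal, yellow from A, F.
No further eliminations apply; F can still be any of green, purple.

green, purple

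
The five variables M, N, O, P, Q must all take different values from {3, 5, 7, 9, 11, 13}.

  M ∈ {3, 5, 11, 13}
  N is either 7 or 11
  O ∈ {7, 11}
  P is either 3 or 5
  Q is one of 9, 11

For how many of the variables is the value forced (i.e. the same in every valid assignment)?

The 2 variables N and O are confined to {7, 11}, which locks those values in; drop them from M, Q.
Q's domain is down to {9}, so Q = 9.
Determined: Q=9. The other variables each still have more than one consistent value. That makes 1.

1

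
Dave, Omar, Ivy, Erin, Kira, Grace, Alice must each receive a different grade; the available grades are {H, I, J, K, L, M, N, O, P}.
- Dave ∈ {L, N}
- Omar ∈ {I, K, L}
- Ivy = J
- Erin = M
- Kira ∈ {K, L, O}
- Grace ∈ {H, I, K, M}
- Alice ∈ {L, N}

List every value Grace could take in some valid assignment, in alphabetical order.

H, I, K

Ivy has just one choice, so Ivy = J.
That leaves Erin = M. Eliminate M elsewhere: Grace.
Dave and Alice between them cover only {L, N} — a naked pair. Remove those values from Omar, Kira.
No further eliminations apply; Grace can still be any of H, I, K.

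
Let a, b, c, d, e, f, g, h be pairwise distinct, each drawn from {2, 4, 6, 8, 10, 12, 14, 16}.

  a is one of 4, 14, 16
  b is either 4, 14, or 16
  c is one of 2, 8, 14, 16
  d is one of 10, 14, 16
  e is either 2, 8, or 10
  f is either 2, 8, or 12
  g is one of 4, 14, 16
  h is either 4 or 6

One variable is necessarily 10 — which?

d

The 8 variables draw from only 8 values {2, 4, 6, 8, 10, 12, 14, 16}, so each is used; only h can be 6, hence h = 6.
The 7 still-open variables draw from only 7 values {2, 4, 8, 10, 12, 14, 16}, so each is used; only f can be 12, hence f = 12.
a, b, g between them cover only {4, 14, 16} — a naked triple. Remove those values from c, d.
So 10 goes to d.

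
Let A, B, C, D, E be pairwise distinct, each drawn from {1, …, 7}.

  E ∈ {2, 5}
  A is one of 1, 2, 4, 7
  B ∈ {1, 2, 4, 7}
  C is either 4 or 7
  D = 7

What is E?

5

D must be 7 (only option left). Strike 7 from A, B, C.
That leaves C = 4. So A, B can't be 4.
The 3 still-open variables draw from only 3 values {1, 2, 5}, so each is used; only E can be 5, hence E = 5.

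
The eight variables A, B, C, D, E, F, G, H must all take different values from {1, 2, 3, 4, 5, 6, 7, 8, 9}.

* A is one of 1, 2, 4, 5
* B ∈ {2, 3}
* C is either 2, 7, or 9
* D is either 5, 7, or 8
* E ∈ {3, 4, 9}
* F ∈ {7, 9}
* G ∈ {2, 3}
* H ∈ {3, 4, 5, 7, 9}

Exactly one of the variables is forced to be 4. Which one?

The 8 variables together cover exactly {1, 2, 3, 4, 5, 7, 8, 9} — 8 values for 8 variables — and 1 appears only in A's list, so A = 1.
The 7 still-open variables together cover exactly {2, 3, 4, 5, 7, 8, 9} — 7 values for 7 variables — and 8 appears only in D's list, so D = 8.
Among the 6 still-open variables, 5 fits only H (and all 6 values in {2, 3, 4, 5, 7, 9} must be used), so H = 5.
The 5 still-open variables draw from only 5 values {2, 3, 4, 7, 9}, so each is used; only E can be 4, hence E = 4.

E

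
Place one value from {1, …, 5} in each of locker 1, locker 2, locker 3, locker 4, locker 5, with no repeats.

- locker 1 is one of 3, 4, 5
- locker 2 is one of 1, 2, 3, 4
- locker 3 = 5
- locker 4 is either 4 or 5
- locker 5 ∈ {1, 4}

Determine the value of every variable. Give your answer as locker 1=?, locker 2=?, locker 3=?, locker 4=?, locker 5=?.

locker 3 has just one choice, so locker 3 = 5. Eliminate 5 elsewhere: locker 1, locker 4.
locker 4's domain is down to {4}, so locker 4 = 4. So locker 1, locker 2, locker 5 can't be 4.
locker 5 has just one choice, so locker 5 = 1. Remove 1 from locker 2.
locker 1 has just one choice, so locker 1 = 3. Remove 3 from locker 2.
locker 2 must be 2 (only option left).

locker 1=3, locker 2=2, locker 3=5, locker 4=4, locker 5=1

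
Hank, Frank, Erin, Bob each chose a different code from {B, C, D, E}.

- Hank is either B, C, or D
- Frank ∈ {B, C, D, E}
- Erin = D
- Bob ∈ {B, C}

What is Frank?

E

Erin's domain is down to {D}, so Erin = D. So Hank, Frank can't be D.
The 3 still-open variables together cover exactly {B, C, E} — 3 values for 3 variables — and E appears only in Frank's list, so Frank = E.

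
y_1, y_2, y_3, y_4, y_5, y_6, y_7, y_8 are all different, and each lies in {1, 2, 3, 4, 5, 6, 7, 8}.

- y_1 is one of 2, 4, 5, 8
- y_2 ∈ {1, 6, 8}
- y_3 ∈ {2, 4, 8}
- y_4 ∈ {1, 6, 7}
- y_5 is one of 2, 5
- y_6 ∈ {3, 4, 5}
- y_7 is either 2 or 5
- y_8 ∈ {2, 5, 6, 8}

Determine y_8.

6

Among the 8 variables, 3 fits only y_6 (and all 8 values in {1, 2, 3, 4, 5, 6, 7, 8} must be used), so y_6 = 3.
The 7 still-open variables draw from only 7 values {1, 2, 4, 5, 6, 7, 8}, so each is used; only y_4 can be 7, hence y_4 = 7.
The 6 still-open variables together cover exactly {1, 2, 4, 5, 6, 8} — 6 values for 6 variables — and 1 appears only in y_2's list, so y_2 = 1.
The 5 still-open variables draw from only 5 values {2, 4, 5, 6, 8}, so each is used; only y_8 can be 6, hence y_8 = 6.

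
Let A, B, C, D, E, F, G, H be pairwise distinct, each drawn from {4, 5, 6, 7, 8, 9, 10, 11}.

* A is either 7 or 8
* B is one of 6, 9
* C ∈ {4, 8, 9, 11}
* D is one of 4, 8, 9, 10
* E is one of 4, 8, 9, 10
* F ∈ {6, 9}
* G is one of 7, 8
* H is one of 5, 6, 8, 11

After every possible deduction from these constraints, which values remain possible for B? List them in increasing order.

The 8 variables draw from only 8 values {4, 5, 6, 7, 8, 9, 10, 11}, so each is used; only H can be 5, hence H = 5.
Among the 7 still-open variables, 11 fits only C (and all 7 values in {4, 6, 7, 8, 9, 10, 11} must be used), so C = 11.
The 2 variables A and G are confined to {7, 8}, which locks those values in; drop them from D, E.
B and F share exactly the 2 values {6, 9}; by pigeonhole those values go to them, so strike 6, 9 from D, E.
No further eliminations apply; B can still be any of 6, 9.

6, 9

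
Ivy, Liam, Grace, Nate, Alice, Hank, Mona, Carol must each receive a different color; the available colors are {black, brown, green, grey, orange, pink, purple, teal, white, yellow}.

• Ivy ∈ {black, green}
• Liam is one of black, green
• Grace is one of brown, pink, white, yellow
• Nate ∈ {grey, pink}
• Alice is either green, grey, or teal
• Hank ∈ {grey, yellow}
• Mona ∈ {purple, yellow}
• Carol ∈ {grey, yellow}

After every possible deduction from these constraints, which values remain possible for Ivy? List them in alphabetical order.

Ivy and Liam share exactly the 2 values {black, green}; by pigeonhole those values go to them, so strike black, green from Alice.
Hank and Carol between them cover only {grey, yellow} — a naked pair. Remove those values from Grace, Nate, Alice, Mona.
Nate's domain is down to {pink}, so Nate = pink. Strike pink from Grace.
That leaves Alice = teal.
Mona must be purple (only option left).
No further eliminations apply; Ivy can still be any of black, green.

black, green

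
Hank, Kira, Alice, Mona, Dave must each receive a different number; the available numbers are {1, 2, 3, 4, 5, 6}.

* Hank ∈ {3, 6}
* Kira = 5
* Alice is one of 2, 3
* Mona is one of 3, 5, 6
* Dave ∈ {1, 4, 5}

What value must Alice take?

Kira must be 5 (only option left). So Mona, Dave can't be 5.
The 2 variables Hank and Mona are confined to {3, 6}, which locks those values in; drop them from Alice.
So Alice = 2.

2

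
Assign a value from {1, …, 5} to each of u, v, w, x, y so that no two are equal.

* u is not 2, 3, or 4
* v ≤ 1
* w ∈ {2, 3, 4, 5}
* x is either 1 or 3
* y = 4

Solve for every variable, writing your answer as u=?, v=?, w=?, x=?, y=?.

u=5, v=1, w=2, x=3, y=4

v has just one choice, so v = 1. Eliminate 1 elsewhere: u, x.
That leaves x = 3. Remove 3 from w.
y must be 4 (only option left). Strike 4 from w.
That leaves u = 5. Remove 5 from w.
w has just one choice, so w = 2.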